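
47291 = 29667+17624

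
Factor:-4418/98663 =  -  2^1*47^2*98663^( - 1) 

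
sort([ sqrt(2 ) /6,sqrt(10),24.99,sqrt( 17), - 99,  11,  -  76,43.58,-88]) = [ - 99, - 88,-76,sqrt(2 )/6,  sqrt( 10),sqrt( 17 ), 11,24.99,43.58 ] 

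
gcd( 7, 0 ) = 7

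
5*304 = 1520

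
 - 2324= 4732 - 7056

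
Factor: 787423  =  7^1 * 13^1*17^1 * 509^1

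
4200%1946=308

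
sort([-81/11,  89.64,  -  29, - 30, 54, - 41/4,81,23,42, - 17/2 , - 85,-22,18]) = [-85,-30,-29, - 22, - 41/4, - 17/2, - 81/11,18,23, 42,54,81, 89.64]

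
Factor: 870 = 2^1*3^1*5^1*29^1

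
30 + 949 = 979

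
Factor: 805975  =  5^2 * 103^1*313^1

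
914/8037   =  914/8037 = 0.11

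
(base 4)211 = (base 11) 34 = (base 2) 100101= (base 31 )16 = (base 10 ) 37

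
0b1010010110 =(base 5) 10122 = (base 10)662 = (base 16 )296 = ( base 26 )pc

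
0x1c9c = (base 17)185e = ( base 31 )7J8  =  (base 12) 42a4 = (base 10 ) 7324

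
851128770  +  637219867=1488348637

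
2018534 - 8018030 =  - 5999496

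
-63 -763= - 826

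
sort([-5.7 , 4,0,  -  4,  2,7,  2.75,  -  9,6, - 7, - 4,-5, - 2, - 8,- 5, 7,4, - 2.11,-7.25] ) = [-9, - 8,-7.25,-7 , -5.7, - 5, - 5,-4,  -  4,-2.11,-2, 0,  2,  2.75, 4,  4, 6, 7,7 ]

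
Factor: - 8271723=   -  3^1*461^1*5981^1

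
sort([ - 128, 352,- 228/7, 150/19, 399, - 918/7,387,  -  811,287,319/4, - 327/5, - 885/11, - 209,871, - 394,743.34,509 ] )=[ - 811,-394, - 209, - 918/7, - 128, - 885/11, - 327/5, - 228/7,150/19,319/4,287, 352,387,399, 509,743.34, 871] 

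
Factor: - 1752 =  - 2^3*3^1*73^1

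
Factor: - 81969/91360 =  - 2^( - 5)*3^1*5^( - 1)*89^1*307^1*571^( - 1)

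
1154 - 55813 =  - 54659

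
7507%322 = 101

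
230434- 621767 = -391333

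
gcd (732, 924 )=12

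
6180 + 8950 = 15130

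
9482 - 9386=96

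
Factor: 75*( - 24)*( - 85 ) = 153000=2^3*3^2*5^3*17^1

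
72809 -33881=38928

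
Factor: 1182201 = 3^1*313^1  *  1259^1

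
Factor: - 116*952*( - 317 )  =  35006944 = 2^5*7^1*17^1*29^1*317^1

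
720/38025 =16/845 = 0.02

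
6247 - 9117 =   -  2870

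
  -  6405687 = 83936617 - 90342304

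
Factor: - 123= - 3^1*41^1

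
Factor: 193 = 193^1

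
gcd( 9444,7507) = 1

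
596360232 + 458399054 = 1054759286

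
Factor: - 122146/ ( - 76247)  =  2^1*19^( - 1)*157^1*389^1*4013^ (-1) 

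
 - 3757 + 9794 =6037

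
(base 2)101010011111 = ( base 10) 2719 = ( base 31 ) 2PM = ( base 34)2bx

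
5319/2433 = 2 + 151/811  =  2.19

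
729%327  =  75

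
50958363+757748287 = 808706650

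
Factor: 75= 3^1*5^2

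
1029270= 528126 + 501144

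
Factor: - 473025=  -  3^1*5^2*7^1 * 17^1*53^1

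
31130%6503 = 5118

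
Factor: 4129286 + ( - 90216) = 4039070 = 2^1 * 5^1*7^2*8243^1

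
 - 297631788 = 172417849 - 470049637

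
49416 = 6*8236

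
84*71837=6034308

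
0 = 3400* 0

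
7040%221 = 189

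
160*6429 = 1028640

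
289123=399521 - 110398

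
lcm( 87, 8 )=696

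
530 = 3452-2922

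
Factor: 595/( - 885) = -119/177 = -3^ ( - 1)*7^1*17^1*59^(-1)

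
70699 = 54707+15992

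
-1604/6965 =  - 1+5361/6965 = - 0.23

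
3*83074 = 249222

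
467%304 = 163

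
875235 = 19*46065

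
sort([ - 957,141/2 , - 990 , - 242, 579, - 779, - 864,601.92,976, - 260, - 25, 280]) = [ - 990, - 957,-864 , - 779, - 260, - 242, - 25, 141/2  ,  280,579,601.92,976 ]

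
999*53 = 52947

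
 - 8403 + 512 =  - 7891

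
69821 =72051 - 2230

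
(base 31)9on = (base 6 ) 111332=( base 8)22310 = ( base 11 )7090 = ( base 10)9416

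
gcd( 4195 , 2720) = 5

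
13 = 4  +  9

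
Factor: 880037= 163^1*5399^1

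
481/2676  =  481/2676 = 0.18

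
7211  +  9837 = 17048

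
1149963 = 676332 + 473631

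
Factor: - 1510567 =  - 401^1*3767^1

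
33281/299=111+4/13 = 111.31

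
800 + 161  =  961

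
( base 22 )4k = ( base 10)108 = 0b1101100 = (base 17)66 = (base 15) 73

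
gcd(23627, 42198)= 1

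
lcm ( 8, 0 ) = 0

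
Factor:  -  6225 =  - 3^1*5^2*83^1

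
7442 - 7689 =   -  247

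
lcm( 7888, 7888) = 7888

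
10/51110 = 1/5111 = 0.00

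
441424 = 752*587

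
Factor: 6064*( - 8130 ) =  - 49300320= -2^5*3^1*5^1* 271^1*379^1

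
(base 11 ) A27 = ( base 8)2327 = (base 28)1g7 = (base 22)2C7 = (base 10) 1239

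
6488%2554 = 1380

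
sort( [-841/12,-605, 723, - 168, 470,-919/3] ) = [ - 605,-919/3,-168, - 841/12,470  ,  723]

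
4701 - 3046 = 1655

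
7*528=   3696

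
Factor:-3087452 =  - 2^2 * 771863^1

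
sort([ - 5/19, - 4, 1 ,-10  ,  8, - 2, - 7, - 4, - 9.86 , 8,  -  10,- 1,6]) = [-10, - 10 , - 9.86 , - 7,-4, - 4, - 2,  -  1, - 5/19,1, 6, 8,8] 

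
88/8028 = 22/2007 = 0.01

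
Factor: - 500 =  - 2^2*5^3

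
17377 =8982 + 8395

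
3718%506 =176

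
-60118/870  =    -  70  +  391/435= -69.10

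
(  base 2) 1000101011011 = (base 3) 20002120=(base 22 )93L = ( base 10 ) 4443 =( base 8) 10533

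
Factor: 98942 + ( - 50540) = 48402  =  2^1*3^2*2689^1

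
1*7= 7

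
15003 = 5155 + 9848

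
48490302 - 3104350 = 45385952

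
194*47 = 9118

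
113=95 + 18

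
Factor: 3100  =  2^2*5^2*31^1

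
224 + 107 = 331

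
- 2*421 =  - 842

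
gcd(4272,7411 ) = 1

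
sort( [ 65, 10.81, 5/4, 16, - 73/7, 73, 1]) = [ - 73/7,  1,5/4,  10.81 , 16, 65,73]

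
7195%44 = 23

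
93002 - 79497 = 13505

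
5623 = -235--5858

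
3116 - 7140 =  - 4024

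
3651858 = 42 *86949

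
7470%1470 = 120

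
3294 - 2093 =1201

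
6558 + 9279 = 15837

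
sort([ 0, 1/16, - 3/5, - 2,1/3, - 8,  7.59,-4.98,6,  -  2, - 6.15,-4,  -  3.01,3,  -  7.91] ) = [  -  8, - 7.91,-6.15,  -  4.98, -4 ,-3.01, - 2,- 2,  -  3/5,0, 1/16, 1/3, 3, 6, 7.59]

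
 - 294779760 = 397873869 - 692653629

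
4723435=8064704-3341269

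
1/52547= 1/52547 = 0.00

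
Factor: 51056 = 2^4*3191^1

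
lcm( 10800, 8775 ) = 140400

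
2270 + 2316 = 4586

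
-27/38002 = -1+ 37975/38002 = -  0.00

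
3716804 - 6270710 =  - 2553906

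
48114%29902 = 18212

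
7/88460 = 7/88460= 0.00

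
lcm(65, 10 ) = 130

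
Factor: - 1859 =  - 11^1*13^2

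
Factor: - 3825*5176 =-2^3*3^2*5^2 * 17^1*647^1 = -19798200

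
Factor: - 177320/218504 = -5^1*31^1*191^( -1) = - 155/191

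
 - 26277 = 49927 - 76204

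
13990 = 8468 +5522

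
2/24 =1/12 = 0.08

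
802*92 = 73784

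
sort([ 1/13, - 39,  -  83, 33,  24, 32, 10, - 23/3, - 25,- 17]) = [ -83, - 39, - 25,- 17, - 23/3, 1/13, 10 , 24,32, 33]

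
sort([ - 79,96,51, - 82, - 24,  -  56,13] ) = [- 82, - 79, - 56, - 24  ,  13,51,96]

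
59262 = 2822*21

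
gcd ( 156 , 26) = 26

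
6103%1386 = 559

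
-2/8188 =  - 1/4094 = -0.00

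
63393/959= 63393/959 = 66.10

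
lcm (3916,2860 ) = 254540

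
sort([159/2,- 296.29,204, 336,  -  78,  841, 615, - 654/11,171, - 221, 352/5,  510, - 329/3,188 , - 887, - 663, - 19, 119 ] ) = [ -887  ,-663, -296.29,-221, -329/3, - 78 ,  -  654/11, - 19,352/5, 159/2, 119, 171, 188, 204,336,  510, 615, 841]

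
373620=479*780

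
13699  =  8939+4760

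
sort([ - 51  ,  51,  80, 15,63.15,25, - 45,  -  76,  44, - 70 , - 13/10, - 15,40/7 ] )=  [ - 76,-70, - 51, - 45 ,-15,  -  13/10,40/7,15,25,44, 51,  63.15, 80]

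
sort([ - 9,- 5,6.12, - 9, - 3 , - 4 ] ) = [ - 9, - 9,  -  5, - 4, - 3, 6.12 ] 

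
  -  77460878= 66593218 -144054096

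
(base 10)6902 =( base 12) 3bb2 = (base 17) 16f0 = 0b1101011110110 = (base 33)6B5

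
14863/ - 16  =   - 929 + 1/16 = - 928.94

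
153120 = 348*440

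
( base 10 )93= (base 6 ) 233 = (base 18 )53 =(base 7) 162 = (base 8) 135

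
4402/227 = 4402/227= 19.39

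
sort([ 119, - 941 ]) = [ - 941,  119]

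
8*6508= 52064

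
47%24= 23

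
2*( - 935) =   -  1870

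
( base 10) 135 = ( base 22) 63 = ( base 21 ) 69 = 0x87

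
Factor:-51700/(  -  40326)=50/39 = 2^1*3^(-1 )*5^2*13^( - 1)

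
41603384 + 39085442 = 80688826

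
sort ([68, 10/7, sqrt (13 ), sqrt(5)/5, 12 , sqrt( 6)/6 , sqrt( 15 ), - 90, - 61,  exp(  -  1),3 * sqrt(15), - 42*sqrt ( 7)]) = [ - 42 * sqrt( 7), - 90, - 61, exp(- 1 ),sqrt( 6 ) /6 , sqrt(5) /5,10/7,sqrt(13 ), sqrt(15), 3*sqrt( 15),12, 68]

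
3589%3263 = 326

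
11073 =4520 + 6553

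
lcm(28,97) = 2716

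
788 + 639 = 1427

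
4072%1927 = 218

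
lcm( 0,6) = 0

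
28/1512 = 1/54  =  0.02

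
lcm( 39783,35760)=3182640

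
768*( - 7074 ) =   -  5432832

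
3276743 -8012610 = - 4735867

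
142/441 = 142/441=0.32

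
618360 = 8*77295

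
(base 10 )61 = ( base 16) 3D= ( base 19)34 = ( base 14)45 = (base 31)1u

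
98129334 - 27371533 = 70757801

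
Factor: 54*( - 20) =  - 2^3 *3^3*5^1 = - 1080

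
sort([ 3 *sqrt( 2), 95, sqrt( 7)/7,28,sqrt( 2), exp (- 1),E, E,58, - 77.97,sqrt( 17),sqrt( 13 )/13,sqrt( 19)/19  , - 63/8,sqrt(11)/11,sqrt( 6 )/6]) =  [ - 77.97, - 63/8,sqrt(19 ) /19, sqrt( 13 )/13,sqrt( 11 ) /11, exp( - 1), sqrt( 7 ) /7, sqrt( 6) /6, sqrt( 2),E , E,sqrt (17 ),3*sqrt (2), 28, 58, 95 ] 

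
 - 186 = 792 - 978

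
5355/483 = 11 + 2/23 = 11.09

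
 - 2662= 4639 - 7301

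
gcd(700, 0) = 700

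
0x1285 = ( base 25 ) 7EG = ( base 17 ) G6F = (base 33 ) 4bm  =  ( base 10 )4741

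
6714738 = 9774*687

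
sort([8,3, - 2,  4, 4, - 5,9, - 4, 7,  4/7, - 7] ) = [ - 7, - 5, - 4,- 2,4/7, 3,4, 4, 7,8,9]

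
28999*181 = 5248819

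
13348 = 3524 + 9824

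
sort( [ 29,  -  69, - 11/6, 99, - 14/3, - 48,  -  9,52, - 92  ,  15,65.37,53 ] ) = [-92, - 69,-48,  -  9, - 14/3,-11/6,15, 29,52,53 , 65.37,99]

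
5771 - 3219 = 2552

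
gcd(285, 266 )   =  19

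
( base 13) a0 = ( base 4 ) 2002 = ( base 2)10000010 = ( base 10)130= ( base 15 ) 8A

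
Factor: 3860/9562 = 2^1*5^1*7^( - 1)*193^1 *683^ ( - 1 ) = 1930/4781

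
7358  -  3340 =4018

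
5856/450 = 13+1/75 = 13.01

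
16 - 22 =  - 6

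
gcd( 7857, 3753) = 27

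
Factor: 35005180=2^2*5^1*7^1*250037^1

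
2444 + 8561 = 11005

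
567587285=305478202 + 262109083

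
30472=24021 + 6451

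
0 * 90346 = 0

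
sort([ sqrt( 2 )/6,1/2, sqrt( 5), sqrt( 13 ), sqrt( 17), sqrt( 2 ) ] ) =[ sqrt( 2 )/6,1/2,sqrt(2 ), sqrt ( 5),sqrt(13),sqrt( 17 ) ] 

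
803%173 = 111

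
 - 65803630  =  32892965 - 98696595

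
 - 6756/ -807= 2252/269 = 8.37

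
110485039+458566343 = 569051382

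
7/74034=7/74034 = 0.00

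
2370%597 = 579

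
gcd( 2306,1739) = 1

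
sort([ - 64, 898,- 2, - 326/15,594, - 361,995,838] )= [ - 361,- 64,-326/15, - 2, 594,838, 898,995 ] 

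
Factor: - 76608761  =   - 76608761^1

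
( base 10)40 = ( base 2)101000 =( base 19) 22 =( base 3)1111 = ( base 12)34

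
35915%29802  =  6113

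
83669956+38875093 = 122545049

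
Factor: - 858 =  - 2^1*3^1*11^1*13^1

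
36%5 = 1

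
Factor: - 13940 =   -  2^2*5^1 * 17^1 * 41^1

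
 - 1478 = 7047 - 8525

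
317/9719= 317/9719 = 0.03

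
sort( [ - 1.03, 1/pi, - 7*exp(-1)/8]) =[ - 1.03,-7*exp( - 1)/8,1/pi]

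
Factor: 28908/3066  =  2^1*3^1 * 7^(-1)*11^1  =  66/7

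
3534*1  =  3534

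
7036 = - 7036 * ( - 1)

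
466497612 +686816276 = 1153313888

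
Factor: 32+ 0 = 2^5 = 32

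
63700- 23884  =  39816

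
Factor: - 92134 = -2^1*7^1*6581^1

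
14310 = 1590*9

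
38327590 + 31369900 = 69697490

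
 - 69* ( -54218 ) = 3741042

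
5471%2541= 389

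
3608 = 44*82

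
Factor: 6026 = 2^1*23^1*131^1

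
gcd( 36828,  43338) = 186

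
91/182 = 1/2  =  0.50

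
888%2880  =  888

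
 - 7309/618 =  - 12 + 107/618 = - 11.83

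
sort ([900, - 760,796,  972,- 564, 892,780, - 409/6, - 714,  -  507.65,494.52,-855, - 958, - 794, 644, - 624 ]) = [ - 958, - 855, - 794, - 760 , - 714, - 624, - 564 , - 507.65, - 409/6,494.52,  644,780,796,892,900,972 ]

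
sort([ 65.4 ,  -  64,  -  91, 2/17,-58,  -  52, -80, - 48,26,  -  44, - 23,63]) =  [  -  91,-80, - 64,-58,-52,  -  48, - 44,  -  23,2/17,26,63,65.4 ]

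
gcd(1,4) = 1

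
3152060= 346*9110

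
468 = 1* 468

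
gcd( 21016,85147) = 1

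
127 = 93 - -34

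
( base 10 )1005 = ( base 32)vd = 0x3ED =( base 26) 1CH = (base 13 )5C4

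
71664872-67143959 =4520913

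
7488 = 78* 96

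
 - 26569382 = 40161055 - 66730437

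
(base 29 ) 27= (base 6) 145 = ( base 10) 65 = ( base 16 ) 41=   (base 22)2l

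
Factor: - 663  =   - 3^1*13^1 *17^1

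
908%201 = 104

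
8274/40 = 4137/20=206.85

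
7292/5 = 1458+2/5 = 1458.40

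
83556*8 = 668448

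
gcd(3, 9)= 3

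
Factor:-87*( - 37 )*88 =2^3 * 3^1*11^1*29^1*37^1 = 283272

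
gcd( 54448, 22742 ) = 166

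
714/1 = 714 = 714.00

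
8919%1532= 1259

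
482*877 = 422714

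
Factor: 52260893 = 52260893^1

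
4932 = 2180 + 2752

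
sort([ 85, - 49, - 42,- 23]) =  [ - 49, - 42, - 23, 85 ]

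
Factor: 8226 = 2^1 * 3^2*457^1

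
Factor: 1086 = 2^1*3^1*181^1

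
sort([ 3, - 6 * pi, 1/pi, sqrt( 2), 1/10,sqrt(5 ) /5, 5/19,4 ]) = [-6*pi,1/10, 5/19,1/pi , sqrt( 5 )/5,  sqrt(2), 3  ,  4]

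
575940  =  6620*87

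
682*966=658812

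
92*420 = 38640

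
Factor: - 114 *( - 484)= 2^3*3^1*11^2*19^1 = 55176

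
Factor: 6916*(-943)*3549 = - 23145825612 = - 2^2*3^1 * 7^2*13^3*19^1 * 23^1*41^1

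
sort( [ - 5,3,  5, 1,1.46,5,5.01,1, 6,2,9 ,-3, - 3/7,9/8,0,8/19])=[ - 5, - 3,  -  3/7,0,8/19,1, 1,9/8, 1.46, 2,3, 5,5,5.01,6, 9 ] 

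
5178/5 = 5178/5  =  1035.60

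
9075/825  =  11 = 11.00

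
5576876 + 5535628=11112504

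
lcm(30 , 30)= 30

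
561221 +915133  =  1476354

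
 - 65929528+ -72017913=-137947441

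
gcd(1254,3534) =114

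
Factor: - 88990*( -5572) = 495852280 = 2^3*5^1*7^1*11^1 *199^1 * 809^1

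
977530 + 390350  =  1367880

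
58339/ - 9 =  - 58339/9 = - 6482.11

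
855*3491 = 2984805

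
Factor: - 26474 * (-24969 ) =2^1*3^1*7^2 *29^1*31^1 *41^1*61^1 = 661029306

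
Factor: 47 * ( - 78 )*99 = -362934=- 2^1*3^3 * 11^1*13^1 * 47^1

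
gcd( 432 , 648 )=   216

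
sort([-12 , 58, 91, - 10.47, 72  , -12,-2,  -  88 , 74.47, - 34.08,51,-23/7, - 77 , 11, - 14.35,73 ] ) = [ - 88,-77, - 34.08 , - 14.35, - 12,  -  12, - 10.47,  -  23/7, - 2 , 11,51,58,72 , 73, 74.47,  91 ]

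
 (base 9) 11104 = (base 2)1110011001111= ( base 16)1ccf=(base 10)7375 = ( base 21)gf4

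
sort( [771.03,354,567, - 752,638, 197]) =[ - 752,  197 , 354,567,638,  771.03] 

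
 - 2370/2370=-1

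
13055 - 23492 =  - 10437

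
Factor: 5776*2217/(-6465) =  - 2^4*5^ ( - 1) *19^2*431^(  -  1 )*739^1 = - 4268464/2155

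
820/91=820/91 = 9.01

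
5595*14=78330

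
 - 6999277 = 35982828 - 42982105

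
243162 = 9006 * 27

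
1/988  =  1/988 = 0.00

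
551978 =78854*7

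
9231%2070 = 951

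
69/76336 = 69/76336 = 0.00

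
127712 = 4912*26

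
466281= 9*51809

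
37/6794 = 37/6794 = 0.01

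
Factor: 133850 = 2^1 *5^2*2677^1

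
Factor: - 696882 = -2^1*3^1 * 19^1 * 6113^1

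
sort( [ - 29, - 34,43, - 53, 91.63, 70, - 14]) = [ - 53, - 34,  -  29, - 14,43, 70, 91.63]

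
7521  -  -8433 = 15954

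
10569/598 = 17  +  31/46 = 17.67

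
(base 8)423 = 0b100010011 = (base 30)95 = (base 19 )e9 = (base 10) 275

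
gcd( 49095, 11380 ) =5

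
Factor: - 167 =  - 167^1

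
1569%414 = 327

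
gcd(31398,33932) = 2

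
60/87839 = 60/87839 = 0.00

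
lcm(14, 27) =378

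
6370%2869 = 632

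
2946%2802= 144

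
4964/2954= 2482/1477 = 1.68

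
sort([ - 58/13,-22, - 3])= [ - 22, - 58/13, - 3]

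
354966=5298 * 67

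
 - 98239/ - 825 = 98239/825  =  119.08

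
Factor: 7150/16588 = 25/58 = 2^(-1) * 5^2*29^ ( - 1)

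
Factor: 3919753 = 47^1*83399^1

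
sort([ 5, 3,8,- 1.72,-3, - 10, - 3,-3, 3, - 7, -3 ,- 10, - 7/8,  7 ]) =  [ - 10, - 10, - 7, - 3, - 3, - 3, - 3, - 1.72, - 7/8 , 3, 3,5, 7, 8 ]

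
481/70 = 481/70 =6.87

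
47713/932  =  51+181/932 = 51.19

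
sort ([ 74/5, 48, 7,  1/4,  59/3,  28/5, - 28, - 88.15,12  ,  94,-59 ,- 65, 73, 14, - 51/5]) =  [-88.15, - 65,-59, - 28,-51/5,  1/4,  28/5, 7, 12,14,  74/5, 59/3 , 48,73,94]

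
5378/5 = 5378/5= 1075.60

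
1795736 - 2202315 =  - 406579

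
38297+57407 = 95704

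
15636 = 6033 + 9603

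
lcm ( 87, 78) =2262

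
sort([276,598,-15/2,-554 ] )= [-554, - 15/2 , 276, 598 ] 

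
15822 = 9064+6758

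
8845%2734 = 643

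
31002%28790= 2212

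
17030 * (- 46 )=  - 783380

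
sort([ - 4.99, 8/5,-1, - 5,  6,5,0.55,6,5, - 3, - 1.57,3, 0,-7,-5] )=[ - 7,-5,  -  5,  -  4.99,-3,-1.57, - 1,0 , 0.55,8/5,3, 5, 5, 6, 6 ]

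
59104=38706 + 20398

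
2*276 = 552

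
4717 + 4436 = 9153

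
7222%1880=1582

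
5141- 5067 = 74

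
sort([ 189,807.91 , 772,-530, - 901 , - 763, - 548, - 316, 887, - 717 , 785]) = [ - 901 , - 763, -717 , - 548 , - 530 , - 316,189,772, 785 , 807.91,887 ]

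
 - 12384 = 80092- 92476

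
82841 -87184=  - 4343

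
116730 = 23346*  5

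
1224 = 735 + 489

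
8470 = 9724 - 1254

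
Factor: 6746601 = 3^1*2248867^1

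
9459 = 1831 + 7628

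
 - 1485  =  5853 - 7338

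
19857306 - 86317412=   -  66460106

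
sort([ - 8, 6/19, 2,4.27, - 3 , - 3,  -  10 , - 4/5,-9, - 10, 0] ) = [  -  10 , - 10, - 9, - 8 , - 3,-3, - 4/5, 0,6/19, 2,  4.27 ]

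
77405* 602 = 46597810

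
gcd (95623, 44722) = 1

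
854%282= 8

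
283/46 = 6 + 7/46 = 6.15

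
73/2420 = 73/2420=0.03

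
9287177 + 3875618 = 13162795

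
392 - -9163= 9555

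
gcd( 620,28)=4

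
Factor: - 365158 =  - 2^1*182579^1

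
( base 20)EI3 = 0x174B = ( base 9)8155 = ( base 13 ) 2939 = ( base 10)5963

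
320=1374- 1054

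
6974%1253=709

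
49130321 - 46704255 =2426066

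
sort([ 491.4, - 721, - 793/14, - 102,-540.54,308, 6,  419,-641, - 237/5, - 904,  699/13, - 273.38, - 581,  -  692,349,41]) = [ - 904, - 721, - 692, - 641, - 581 , - 540.54, - 273.38,-102, - 793/14, - 237/5,6, 41, 699/13, 308,349, 419,491.4]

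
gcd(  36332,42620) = 4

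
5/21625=1/4325 = 0.00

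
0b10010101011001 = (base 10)9561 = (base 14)36AD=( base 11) 7202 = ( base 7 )36606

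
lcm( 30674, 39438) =276066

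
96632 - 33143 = 63489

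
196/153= 1 + 43/153 = 1.28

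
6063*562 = 3407406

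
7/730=7/730=0.01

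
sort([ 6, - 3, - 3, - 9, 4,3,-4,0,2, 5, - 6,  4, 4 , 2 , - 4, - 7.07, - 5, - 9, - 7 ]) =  [ - 9, - 9  , - 7.07 , - 7, - 6, -5, - 4, - 4, - 3, - 3,0,2,2, 3, 4,4,4,5,6]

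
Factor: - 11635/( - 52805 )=13/59 = 13^1*59^( - 1 )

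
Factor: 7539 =3^1*7^1 * 359^1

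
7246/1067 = 6 + 844/1067 = 6.79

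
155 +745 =900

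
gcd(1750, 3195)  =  5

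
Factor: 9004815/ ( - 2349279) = - 5^1*17^1*79^1*149^1*261031^( - 1)= - 1000535/261031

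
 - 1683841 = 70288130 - 71971971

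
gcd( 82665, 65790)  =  45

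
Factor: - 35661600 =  - 2^5 *3^3*5^2 * 13^1 * 127^1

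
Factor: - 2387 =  - 7^1*11^1 *31^1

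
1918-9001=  - 7083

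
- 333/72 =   -  5 + 3/8 = -4.62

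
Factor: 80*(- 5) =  - 400 = - 2^4 *5^2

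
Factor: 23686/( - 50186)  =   - 11843/25093 = -  13^1*23^( - 1 )*911^1*1091^( - 1 )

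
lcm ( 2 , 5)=10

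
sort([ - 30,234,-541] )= [-541 , - 30 , 234] 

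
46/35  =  1 + 11/35 = 1.31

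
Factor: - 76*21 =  - 2^2 *3^1*7^1*19^1 = -1596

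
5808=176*33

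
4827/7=689 + 4/7 = 689.57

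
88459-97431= - 8972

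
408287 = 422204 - 13917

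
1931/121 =15 + 116/121 =15.96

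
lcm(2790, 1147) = 103230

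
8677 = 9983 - 1306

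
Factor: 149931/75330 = 2^( - 1)*5^ ( - 1)*31^ (- 1 )*617^1=617/310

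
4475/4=4475/4 = 1118.75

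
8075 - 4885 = 3190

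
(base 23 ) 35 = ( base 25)2o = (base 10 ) 74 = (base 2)1001010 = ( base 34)26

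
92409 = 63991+28418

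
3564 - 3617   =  -53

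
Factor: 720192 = 2^6 * 3^1*11^2* 31^1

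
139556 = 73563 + 65993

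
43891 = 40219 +3672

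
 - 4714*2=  - 9428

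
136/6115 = 136/6115 = 0.02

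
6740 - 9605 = -2865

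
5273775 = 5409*975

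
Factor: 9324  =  2^2 * 3^2*7^1*37^1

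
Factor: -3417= -3^1*17^1*67^1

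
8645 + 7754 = 16399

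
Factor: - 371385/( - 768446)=2^( - 1) * 3^4*5^1*419^( - 1) = 405/838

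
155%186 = 155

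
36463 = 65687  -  29224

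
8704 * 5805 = 50526720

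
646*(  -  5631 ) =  - 3637626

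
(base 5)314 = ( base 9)103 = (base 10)84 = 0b1010100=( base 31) 2m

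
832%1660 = 832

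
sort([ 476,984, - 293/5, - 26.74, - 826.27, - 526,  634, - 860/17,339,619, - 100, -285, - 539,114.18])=[ - 826.27, - 539, - 526, - 285, - 100, - 293/5, - 860/17,-26.74,114.18,339 , 476,  619, 634 , 984] 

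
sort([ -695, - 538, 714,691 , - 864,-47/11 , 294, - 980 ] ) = [ - 980, - 864, - 695, - 538, - 47/11,294 , 691,714 ]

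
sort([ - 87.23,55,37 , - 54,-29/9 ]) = [- 87.23, - 54, -29/9,37 , 55 ] 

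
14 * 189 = 2646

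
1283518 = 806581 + 476937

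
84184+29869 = 114053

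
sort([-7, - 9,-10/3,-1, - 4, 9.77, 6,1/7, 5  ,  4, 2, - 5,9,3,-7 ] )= [ - 9,-7, - 7,- 5, - 4, - 10/3,  -  1, 1/7,  2, 3, 4, 5, 6, 9,  9.77 ] 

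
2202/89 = 24 + 66/89 = 24.74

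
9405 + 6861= 16266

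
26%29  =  26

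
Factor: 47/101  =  47^1* 101^( - 1)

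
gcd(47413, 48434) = 1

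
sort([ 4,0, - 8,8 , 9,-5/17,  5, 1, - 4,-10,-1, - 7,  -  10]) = [ - 10,  -  10,  -  8, - 7, - 4, - 1,- 5/17,0,1 , 4, 5,8, 9]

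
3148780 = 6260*503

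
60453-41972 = 18481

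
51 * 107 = 5457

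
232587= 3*77529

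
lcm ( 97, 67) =6499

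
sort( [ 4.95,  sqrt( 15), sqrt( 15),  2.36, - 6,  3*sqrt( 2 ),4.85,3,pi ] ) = [- 6,2.36,3, pi, sqrt(15),sqrt( 15 ) , 3 * sqrt( 2), 4.85,4.95] 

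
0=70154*0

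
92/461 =92/461=0.20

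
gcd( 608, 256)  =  32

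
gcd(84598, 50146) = 2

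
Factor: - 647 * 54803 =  - 35457541 =- 7^1*647^1*7829^1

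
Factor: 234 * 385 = 2^1*3^2*5^1*7^1*11^1*13^1 = 90090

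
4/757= 4/757 = 0.01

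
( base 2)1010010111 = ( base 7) 1635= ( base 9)816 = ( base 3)220120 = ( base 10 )663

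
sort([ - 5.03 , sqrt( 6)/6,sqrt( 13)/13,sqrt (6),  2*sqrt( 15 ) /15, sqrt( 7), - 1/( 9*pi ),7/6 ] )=[ - 5.03, - 1/( 9*pi), sqrt(13 )/13,  sqrt( 6 ) /6,2 * sqrt( 15)/15,7/6,sqrt( 6 ), sqrt (7) ] 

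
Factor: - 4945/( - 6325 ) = 5^( - 1) * 11^(  -  1 ) * 43^1 = 43/55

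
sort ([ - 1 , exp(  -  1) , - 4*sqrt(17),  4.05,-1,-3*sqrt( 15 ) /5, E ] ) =[-4*sqrt(17),-3*sqrt( 15)/5, - 1,-1 , exp ( - 1),E,4.05 ]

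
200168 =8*25021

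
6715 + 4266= 10981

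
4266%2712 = 1554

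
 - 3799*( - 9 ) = 34191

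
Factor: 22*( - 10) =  - 220 = - 2^2*5^1*11^1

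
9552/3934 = 2 + 842/1967 = 2.43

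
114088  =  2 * 57044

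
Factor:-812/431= -2^2 *7^1*29^1*431^( - 1 ) 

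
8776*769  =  6748744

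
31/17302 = 31/17302 = 0.00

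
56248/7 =8035 + 3/7 = 8035.43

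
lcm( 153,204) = 612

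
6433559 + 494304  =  6927863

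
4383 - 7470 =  - 3087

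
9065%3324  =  2417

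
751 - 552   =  199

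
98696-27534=71162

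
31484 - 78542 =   -  47058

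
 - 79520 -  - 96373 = 16853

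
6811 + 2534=9345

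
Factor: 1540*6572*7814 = 2^5*5^1*7^1 *11^1*31^1*53^1*3907^1 = 79084556320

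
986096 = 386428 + 599668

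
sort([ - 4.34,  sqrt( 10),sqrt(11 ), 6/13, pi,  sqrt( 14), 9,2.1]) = [  -  4.34, 6/13, 2.1, pi, sqrt( 10),sqrt( 11),  sqrt ( 14 ),9]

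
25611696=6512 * 3933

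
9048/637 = 696/49 = 14.20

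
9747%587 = 355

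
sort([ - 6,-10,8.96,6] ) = [  -  10, - 6,  6, 8.96 ]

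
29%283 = 29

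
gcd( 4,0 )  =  4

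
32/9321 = 32/9321 = 0.00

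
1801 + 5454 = 7255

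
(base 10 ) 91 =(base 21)47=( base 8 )133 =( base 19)4F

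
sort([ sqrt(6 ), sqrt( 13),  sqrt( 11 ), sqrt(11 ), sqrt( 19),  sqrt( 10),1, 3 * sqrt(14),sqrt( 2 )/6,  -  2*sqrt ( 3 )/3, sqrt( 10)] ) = [  -  2*sqrt( 3 )/3 , sqrt(2 )/6,  1,  sqrt( 6),  sqrt(10 ), sqrt( 10),sqrt( 11 ),  sqrt( 11),sqrt ( 13),sqrt( 19 ),  3*sqrt (14)]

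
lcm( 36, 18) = 36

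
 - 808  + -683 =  - 1491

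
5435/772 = 5435/772 = 7.04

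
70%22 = 4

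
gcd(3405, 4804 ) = 1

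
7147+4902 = 12049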